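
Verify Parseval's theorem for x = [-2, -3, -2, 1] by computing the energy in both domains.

Time domain:
Σ|x[n]|² = |-2|² + |-3|² + |-2|² + |1|² = 18.0000

Frequency domain:
(1/4)Σ|X[k]|² = (1/4)(|-6|² + |4i|² + |-2|² + |-4i|²) = (1/4)·72.0000 = 18.0000

Both sides agree, confirming Parseval's theorem.

Σ|x[n]|² = (1/N)Σ|X[k]|² = 18.0000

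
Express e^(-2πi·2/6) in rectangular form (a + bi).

ω_6^2 = e^(-2πi·2/6)
= cos(-2π·2/6) + i·sin(-2π·2/6)
= cos(-4π/6) + i·sin(-4π/6)

ω_6^2 = cos(-4π/6) + i·sin(-4π/6) = -0.5000-0.8660i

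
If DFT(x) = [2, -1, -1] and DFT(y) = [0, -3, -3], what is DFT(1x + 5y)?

By linearity: DFT(1x + 5y) = 1·DFT(x) + 5·DFT(y)
= 1·[2, -1, -1] + 5·[0, -3, -3]

Computing element-wise:
Z[0] = 1·(2) + 5·(0) = 2
Z[1] = 1·(-1) + 5·(-3) = -16
Z[2] = 1·(-1) + 5·(-3) = -16

DFT(1x + 5y) = 1·X + 5·Y = [2, -16, -16]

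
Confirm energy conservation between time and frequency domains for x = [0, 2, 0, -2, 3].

Time domain:
Σ|x[n]|² = |0|² + |2|² + |0|² + |-2|² + |3|² = 17.0000

Frequency domain:
(1/5)Σ|X[k]|² = (1/5)(|3|² + |3.1631-0.2245i|² + |-4.6631+2.4899i|² + |-4.6631-2.4899i|² + |3.1631+0.2245i|²) = (1/5)·85.0000 = 17.0000

Both sides agree, confirming Parseval's theorem.

Σ|x[n]|² = (1/N)Σ|X[k]|² = 17.0000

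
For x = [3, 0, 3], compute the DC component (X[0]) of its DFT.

X[0] = Σ(n=0 to 2) x[n] · ω_3^0 = Σ x[n]
= (3) + (0) + (3)

X[0] = 6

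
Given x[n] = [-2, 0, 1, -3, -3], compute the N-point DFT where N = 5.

X[k] = Σ(n=0 to 4) x[n] · ω_5^(nk)
where ω_5 = e^(-2πi/5)

Computing each X[k]:
X[0] = -7
X[1] = -1.3090-5.2043i
X[2] = -0.1910+2.0409i
X[3] = -0.1910-2.0409i
X[4] = -1.3090+5.2043i

X = [-7, -1.3090-5.2043i, -0.1910+2.0409i, -0.1910-2.0409i, -1.3090+5.2043i]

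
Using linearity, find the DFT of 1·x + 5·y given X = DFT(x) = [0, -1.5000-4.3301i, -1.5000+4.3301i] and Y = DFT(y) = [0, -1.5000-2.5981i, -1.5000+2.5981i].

By linearity: DFT(1x + 5y) = 1·DFT(x) + 5·DFT(y)
= 1·[0, -1.5000-4.3301i, -1.5000+4.3301i] + 5·[0, -1.5000-2.5981i, -1.5000+2.5981i]

Computing element-wise:
Z[0] = 1·(0) + 5·(0) = 0
Z[1] = 1·(-1.5000-4.3301i) + 5·(-1.5000-2.5981i) = -9.0000-17.3206i
Z[2] = 1·(-1.5000+4.3301i) + 5·(-1.5000+2.5981i) = -9.0000+17.3206i

DFT(1x + 5y) = 1·X + 5·Y = [0, -9.0000-17.3206i, -9.0000+17.3206i]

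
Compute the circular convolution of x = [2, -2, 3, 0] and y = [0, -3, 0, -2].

(x ⊛ y)[n] = Σ(m=0 to 3) x[m] · y[(n-m) mod 4]

Computing each output sample:
(x ⊛ y)[0] = 4
(x ⊛ y)[1] = -12
(x ⊛ y)[2] = 6
(x ⊛ y)[3] = -13

x ⊛ y = [4, -12, 6, -13]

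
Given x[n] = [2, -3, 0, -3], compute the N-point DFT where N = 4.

X[k] = Σ(n=0 to 3) x[n] · ω_4^(nk)
where ω_4 = e^(-2πi/4)

Computing each X[k]:
X[0] = -4
X[1] = 2
X[2] = 8
X[3] = 2

X = [-4, 2, 8, 2]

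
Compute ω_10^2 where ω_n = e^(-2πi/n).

ω_10^2 = e^(-2πi·2/10)
= cos(-2π·2/10) + i·sin(-2π·2/10)
= cos(-4π/10) + i·sin(-4π/10)

ω_10^2 = cos(-4π/10) + i·sin(-4π/10) = 0.3090-0.9511i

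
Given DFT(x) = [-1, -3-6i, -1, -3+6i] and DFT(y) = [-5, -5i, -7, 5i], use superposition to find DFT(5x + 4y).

By linearity: DFT(5x + 4y) = 5·DFT(x) + 4·DFT(y)
= 5·[-1, -3-6i, -1, -3+6i] + 4·[-5, -5i, -7, 5i]

Computing element-wise:
Z[0] = 5·(-1) + 4·(-5) = -25
Z[1] = 5·(-3-6i) + 4·(-5i) = -15-50i
Z[2] = 5·(-1) + 4·(-7) = -33
Z[3] = 5·(-3+6i) + 4·(5i) = -15+50i

DFT(5x + 4y) = 5·X + 4·Y = [-25, -15-50i, -33, -15+50i]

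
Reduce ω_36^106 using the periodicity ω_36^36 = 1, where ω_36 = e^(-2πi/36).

Since ω_36^36 = 1, powers reduce modulo 36.
106 mod 36 = 34
So ω_36^106 = ω_36^34 = e^(-2πi·34/36)

ω_36^106 = ω_36^34 = 0.9397+0.3420i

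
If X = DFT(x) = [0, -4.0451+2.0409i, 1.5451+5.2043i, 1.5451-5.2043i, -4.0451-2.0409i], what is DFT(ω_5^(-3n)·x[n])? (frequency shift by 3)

Modulation property: DFT(ω_5^(-3n)·x[n]) = X[(k-3) mod 5], so circularly shift X by 3 positions.

X[k-3] = [1.5451+5.2043i, 1.5451-5.2043i, -4.0451-2.0409i, 0, -4.0451+2.0409i]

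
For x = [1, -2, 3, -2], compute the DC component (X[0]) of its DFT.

X[0] = Σ(n=0 to 3) x[n] · ω_4^0 = Σ x[n]
= (1) + (-2) + (3) + (-2)

X[0] = 0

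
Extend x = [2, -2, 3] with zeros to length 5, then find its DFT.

Original 3-point DFT: [3, 1.5000+4.3301i, 1.5000-4.3301i]
Zero-padded 5-point DFT provides frequency interpolation.

DFT_5([x, 0, ...]) = [3, -1.0451+0.1388i, 4.5451+4.0287i, 4.5451-4.0287i, -1.0451-0.1388i]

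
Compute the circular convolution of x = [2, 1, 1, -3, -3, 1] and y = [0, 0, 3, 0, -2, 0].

(x ⊛ y)[n] = Σ(m=0 to 5) x[m] · y[(n-m) mod 6]

Computing each output sample:
(x ⊛ y)[0] = -11
(x ⊛ y)[1] = 9
(x ⊛ y)[2] = 12
(x ⊛ y)[3] = 1
(x ⊛ y)[4] = -1
(x ⊛ y)[5] = -11

x ⊛ y = [-11, 9, 12, 1, -1, -11]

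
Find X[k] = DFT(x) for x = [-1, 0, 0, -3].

X[k] = Σ(n=0 to 3) x[n] · ω_4^(nk)
where ω_4 = e^(-2πi/4)

Computing each X[k]:
X[0] = -4
X[1] = -1-3i
X[2] = 2
X[3] = -1+3i

X = [-4, -1-3i, 2, -1+3i]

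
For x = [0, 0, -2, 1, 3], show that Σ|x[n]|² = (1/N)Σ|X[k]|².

Time domain:
Σ|x[n]|² = |0|² + |0|² + |-2|² + |1|² + |3|² = 14.0000

Frequency domain:
(1/5)Σ|X[k]|² = (1/5)(|2|² + |1.7361+4.6165i|² + |-2.7361-1.0898i|² + |-2.7361+1.0898i|² + |1.7361-4.6165i|²) = (1/5)·70.0000 = 14.0000

Both sides agree, confirming Parseval's theorem.

Σ|x[n]|² = (1/N)Σ|X[k]|² = 14.0000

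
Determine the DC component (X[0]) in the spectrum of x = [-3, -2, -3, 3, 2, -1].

X[0] = Σ(n=0 to 5) x[n] · ω_6^0 = Σ x[n]
= (-3) + (-2) + (-3) + (3) + (2) + (-1)

X[0] = -4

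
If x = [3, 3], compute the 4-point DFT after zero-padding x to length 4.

Original 2-point DFT: [6, 0]
Zero-padded 4-point DFT provides frequency interpolation.

DFT_4([x, 0, ...]) = [6, 3-3i, 0, 3+3i]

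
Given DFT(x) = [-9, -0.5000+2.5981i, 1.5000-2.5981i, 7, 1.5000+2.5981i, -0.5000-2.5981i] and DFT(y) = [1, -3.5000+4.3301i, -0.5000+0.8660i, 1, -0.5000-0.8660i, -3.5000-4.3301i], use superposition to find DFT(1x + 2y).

By linearity: DFT(1x + 2y) = 1·DFT(x) + 2·DFT(y)
= 1·[-9, -0.5000+2.5981i, 1.5000-2.5981i, 7, 1.5000+2.5981i, -0.5000-2.5981i] + 2·[1, -3.5000+4.3301i, -0.5000+0.8660i, 1, -0.5000-0.8660i, -3.5000-4.3301i]

Computing element-wise:
Z[0] = 1·(-9) + 2·(1) = -7
Z[1] = 1·(-0.5000+2.5981i) + 2·(-3.5000+4.3301i) = -7.5000+11.2583i
Z[2] = 1·(1.5000-2.5981i) + 2·(-0.5000+0.8660i) = 0.5000-0.8661i
Z[3] = 1·(7) + 2·(1) = 9
Z[4] = 1·(1.5000+2.5981i) + 2·(-0.5000-0.8660i) = 0.5000+0.8661i
Z[5] = 1·(-0.5000-2.5981i) + 2·(-3.5000-4.3301i) = -7.5000-11.2583i

DFT(1x + 2y) = 1·X + 2·Y = [-7, -7.5000+11.2583i, 0.5000-0.8661i, 9, 0.5000+0.8661i, -7.5000-11.2583i]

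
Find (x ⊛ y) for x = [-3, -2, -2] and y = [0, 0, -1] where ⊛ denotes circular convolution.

(x ⊛ y)[n] = Σ(m=0 to 2) x[m] · y[(n-m) mod 3]

Computing each output sample:
(x ⊛ y)[0] = 2
(x ⊛ y)[1] = 2
(x ⊛ y)[2] = 3

x ⊛ y = [2, 2, 3]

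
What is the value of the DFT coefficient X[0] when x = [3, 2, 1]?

X[0] = Σ(n=0 to 2) x[n] · ω_3^0 = Σ x[n]
= (3) + (2) + (1)

X[0] = 6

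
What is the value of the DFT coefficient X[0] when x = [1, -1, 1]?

X[0] = Σ(n=0 to 2) x[n] · ω_3^0 = Σ x[n]
= (1) + (-1) + (1)

X[0] = 1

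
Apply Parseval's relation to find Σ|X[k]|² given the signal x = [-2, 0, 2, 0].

Parseval: Σ|x[n]|² = (1/N)Σ|X[k]|², so Σ|X[k]|² = N·Σ|x[n]|² = 4·8.0000

Σ|X[k]|² = N·Σ|x[n]|² = 4·8.0000 = 32.0000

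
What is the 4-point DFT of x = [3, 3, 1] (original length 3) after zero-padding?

Original 3-point DFT: [7, 1.0000-1.7321i, 1.0000+1.7321i]
Zero-padded 4-point DFT provides frequency interpolation.

DFT_4([x, 0, ...]) = [7, 2-3i, 1, 2+3i]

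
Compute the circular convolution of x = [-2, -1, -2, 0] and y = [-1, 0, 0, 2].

(x ⊛ y)[n] = Σ(m=0 to 3) x[m] · y[(n-m) mod 4]

Computing each output sample:
(x ⊛ y)[0] = 0
(x ⊛ y)[1] = -3
(x ⊛ y)[2] = 2
(x ⊛ y)[3] = -4

x ⊛ y = [0, -3, 2, -4]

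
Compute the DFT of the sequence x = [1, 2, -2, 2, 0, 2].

X[k] = Σ(n=0 to 5) x[n] · ω_6^(nk)
where ω_6 = e^(-2πi/6)

Computing each X[k]:
X[0] = 5
X[1] = 2.0000+1.7321i
X[2] = 2.0000-1.7321i
X[3] = -7
X[4] = 2.0000+1.7321i
X[5] = 2.0000-1.7321i

X = [5, 2.0000+1.7321i, 2.0000-1.7321i, -7, 2.0000+1.7321i, 2.0000-1.7321i]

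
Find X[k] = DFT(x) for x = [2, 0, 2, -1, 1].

X[k] = Σ(n=0 to 4) x[n] · ω_5^(nk)
where ω_5 = e^(-2πi/5)

Computing each X[k]:
X[0] = 4
X[1] = 1.5000-0.8123i
X[2] = 1.5000+3.4410i
X[3] = 1.5000-3.4410i
X[4] = 1.5000+0.8123i

X = [4, 1.5000-0.8123i, 1.5000+3.4410i, 1.5000-3.4410i, 1.5000+0.8123i]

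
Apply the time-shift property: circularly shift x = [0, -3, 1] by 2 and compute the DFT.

Time shift by 2: X_shifted[k] = ω_3^(2k) · X[k]
Shifted x = [-3, 1, 0]

DFT(x[n-2]) = [-2, -3.5000-0.8660i, -3.5000+0.8660i]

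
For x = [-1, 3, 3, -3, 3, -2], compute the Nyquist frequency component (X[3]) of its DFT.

X[3] = Σ(n=0 to 5) x[n] · ω_6^(3n) where ω_6 = e^(-2πi/6)
= (-1)·ω_6^0 + (3)·ω_6^3 + (3)·ω_6^6 + (-3)·ω_6^9 + (3)·ω_6^12 + (-2)·ω_6^15

X[3] = 7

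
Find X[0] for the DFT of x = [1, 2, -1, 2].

X[0] = Σ(n=0 to 3) x[n] · ω_4^0 = Σ x[n]
= (1) + (2) + (-1) + (2)

X[0] = 4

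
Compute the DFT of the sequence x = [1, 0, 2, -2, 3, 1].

X[k] = Σ(n=0 to 5) x[n] · ω_6^(nk)
where ω_6 = e^(-2πi/6)

Computing each X[k]:
X[0] = 5
X[1] = 1.0000+1.7321i
X[2] = -4
X[3] = 7
X[4] = -4
X[5] = 1.0000-1.7321i

X = [5, 1.0000+1.7321i, -4, 7, -4, 1.0000-1.7321i]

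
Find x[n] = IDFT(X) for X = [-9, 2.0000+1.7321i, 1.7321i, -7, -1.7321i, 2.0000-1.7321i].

x[n] = (1/6) Σ(k=0 to 5) X[k] · e^(2πikn/6)

Computing each x[n]:
x[0] = -2
x[1] = -1
x[2] = -3
x[3] = -1
x[4] = -3
x[5] = 1

x = [-2, -1, -3, -1, -3, 1]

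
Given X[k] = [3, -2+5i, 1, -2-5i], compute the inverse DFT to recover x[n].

x[n] = (1/4) Σ(k=0 to 3) X[k] · e^(2πikn/4)

Computing each x[n]:
x[0] = 0
x[1] = -2
x[2] = 2
x[3] = 3

x = [0, -2, 2, 3]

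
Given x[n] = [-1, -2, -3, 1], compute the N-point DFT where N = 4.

X[k] = Σ(n=0 to 3) x[n] · ω_4^(nk)
where ω_4 = e^(-2πi/4)

Computing each X[k]:
X[0] = -5
X[1] = 2+3i
X[2] = -3
X[3] = 2-3i

X = [-5, 2+3i, -3, 2-3i]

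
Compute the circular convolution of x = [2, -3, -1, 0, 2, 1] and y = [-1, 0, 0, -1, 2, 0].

(x ⊛ y)[n] = Σ(m=0 to 5) x[m] · y[(n-m) mod 6]

Computing each output sample:
(x ⊛ y)[0] = -4
(x ⊛ y)[1] = 1
(x ⊛ y)[2] = 4
(x ⊛ y)[3] = 0
(x ⊛ y)[4] = 5
(x ⊛ y)[5] = -6

x ⊛ y = [-4, 1, 4, 0, 5, -6]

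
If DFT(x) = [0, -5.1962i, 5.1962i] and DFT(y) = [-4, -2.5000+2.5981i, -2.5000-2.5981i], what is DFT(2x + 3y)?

By linearity: DFT(2x + 3y) = 2·DFT(x) + 3·DFT(y)
= 2·[0, -5.1962i, 5.1962i] + 3·[-4, -2.5000+2.5981i, -2.5000-2.5981i]

Computing element-wise:
Z[0] = 2·(0) + 3·(-4) = -12
Z[1] = 2·(-5.1962i) + 3·(-2.5000+2.5981i) = -7.5000-2.5981i
Z[2] = 2·(5.1962i) + 3·(-2.5000-2.5981i) = -7.5000+2.5981i

DFT(2x + 3y) = 2·X + 3·Y = [-12, -7.5000-2.5981i, -7.5000+2.5981i]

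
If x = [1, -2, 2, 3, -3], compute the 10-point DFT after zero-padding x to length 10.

Original 5-point DFT: [1, -4.5902-0.3633i, 6.5902-1.5388i, 6.5902+1.5388i, -4.5902+0.3633i]
Zero-padded 10-point DFT provides frequency interpolation.

DFT_10([x, 0, ...]) = [1, 1.5000-1.8164i, -4.5902-0.3633i, 1.5000+7.6942i, 6.5902-1.5388i, -1, 6.5902+1.5388i, 1.5000-7.6942i, -4.5902+0.3633i, 1.5000+1.8164i]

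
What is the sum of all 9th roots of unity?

Sum of all nth roots of unity equals 0 for n > 1 (geometric series with r ≠ 1).

0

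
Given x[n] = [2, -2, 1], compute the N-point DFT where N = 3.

X[k] = Σ(n=0 to 2) x[n] · ω_3^(nk)
where ω_3 = e^(-2πi/3)

Computing each X[k]:
X[0] = 1
X[1] = 2.5000+2.5981i
X[2] = 2.5000-2.5981i

X = [1, 2.5000+2.5981i, 2.5000-2.5981i]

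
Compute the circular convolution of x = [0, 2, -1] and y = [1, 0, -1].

(x ⊛ y)[n] = Σ(m=0 to 2) x[m] · y[(n-m) mod 3]

Computing each output sample:
(x ⊛ y)[0] = -2
(x ⊛ y)[1] = 3
(x ⊛ y)[2] = -1

x ⊛ y = [-2, 3, -1]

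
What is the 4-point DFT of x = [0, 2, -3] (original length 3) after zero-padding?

Original 3-point DFT: [-1, 0.5000-4.3301i, 0.5000+4.3301i]
Zero-padded 4-point DFT provides frequency interpolation.

DFT_4([x, 0, ...]) = [-1, 3-2i, -5, 3+2i]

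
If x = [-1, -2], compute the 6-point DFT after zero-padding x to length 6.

Original 2-point DFT: [-3, 1]
Zero-padded 6-point DFT provides frequency interpolation.

DFT_6([x, 0, ...]) = [-3, -2.0000+1.7321i, 1.7321i, 1, -1.7321i, -2.0000-1.7321i]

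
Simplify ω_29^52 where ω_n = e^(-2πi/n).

Since ω_29^29 = 1, powers reduce modulo 29.
52 mod 29 = 23
So ω_29^52 = ω_29^23 = e^(-2πi·23/29)

ω_29^52 = ω_29^23 = 0.2675+0.9635i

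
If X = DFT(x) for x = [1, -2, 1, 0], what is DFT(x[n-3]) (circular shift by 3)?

Time shift by 3: X_shifted[k] = ω_4^(3k) · X[k]
Shifted x = [-2, 1, 0, 1]

DFT(x[n-3]) = [0, -2, -4, -2]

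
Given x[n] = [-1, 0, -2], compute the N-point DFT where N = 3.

X[k] = Σ(n=0 to 2) x[n] · ω_3^(nk)
where ω_3 = e^(-2πi/3)

Computing each X[k]:
X[0] = -3
X[1] = -1.7321i
X[2] = 1.7321i

X = [-3, -1.7321i, 1.7321i]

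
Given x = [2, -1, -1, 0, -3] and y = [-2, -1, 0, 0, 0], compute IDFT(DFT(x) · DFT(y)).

(x ⊛ y)[n] = Σ(m=0 to 4) x[m] · y[(n-m) mod 5]

Computing each output sample:
(x ⊛ y)[0] = -1
(x ⊛ y)[1] = 0
(x ⊛ y)[2] = 3
(x ⊛ y)[3] = 1
(x ⊛ y)[4] = 6

x ⊛ y = [-1, 0, 3, 1, 6]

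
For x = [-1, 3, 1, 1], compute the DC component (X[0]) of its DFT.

X[0] = Σ(n=0 to 3) x[n] · ω_4^0 = Σ x[n]
= (-1) + (3) + (1) + (1)

X[0] = 4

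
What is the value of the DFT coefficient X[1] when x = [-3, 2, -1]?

X[1] = Σ(n=0 to 2) x[n] · ω_3^(1n) where ω_3 = e^(-2πi/3)
= (-3)·ω_3^0 + (2)·ω_3^1 + (-1)·ω_3^2

X[1] = -3.5000-2.5981i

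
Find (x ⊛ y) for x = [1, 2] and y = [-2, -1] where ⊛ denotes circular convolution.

(x ⊛ y)[n] = Σ(m=0 to 1) x[m] · y[(n-m) mod 2]

Computing each output sample:
(x ⊛ y)[0] = -4
(x ⊛ y)[1] = -5

x ⊛ y = [-4, -5]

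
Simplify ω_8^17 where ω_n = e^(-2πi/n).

Since ω_8^8 = 1, powers reduce modulo 8.
17 mod 8 = 1
So ω_8^17 = ω_8^1 = e^(-2πi·1/8)

ω_8^17 = ω_8^1 = 0.7071-0.7071i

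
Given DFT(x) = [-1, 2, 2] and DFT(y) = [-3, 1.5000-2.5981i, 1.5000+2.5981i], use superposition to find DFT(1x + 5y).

By linearity: DFT(1x + 5y) = 1·DFT(x) + 5·DFT(y)
= 1·[-1, 2, 2] + 5·[-3, 1.5000-2.5981i, 1.5000+2.5981i]

Computing element-wise:
Z[0] = 1·(-1) + 5·(-3) = -16
Z[1] = 1·(2) + 5·(1.5000-2.5981i) = 9.5000-12.9905i
Z[2] = 1·(2) + 5·(1.5000+2.5981i) = 9.5000+12.9905i

DFT(1x + 5y) = 1·X + 5·Y = [-16, 9.5000-12.9905i, 9.5000+12.9905i]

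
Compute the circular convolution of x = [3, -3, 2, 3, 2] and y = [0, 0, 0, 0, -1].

(x ⊛ y)[n] = Σ(m=0 to 4) x[m] · y[(n-m) mod 5]

Computing each output sample:
(x ⊛ y)[0] = 3
(x ⊛ y)[1] = -2
(x ⊛ y)[2] = -3
(x ⊛ y)[3] = -2
(x ⊛ y)[4] = -3

x ⊛ y = [3, -2, -3, -2, -3]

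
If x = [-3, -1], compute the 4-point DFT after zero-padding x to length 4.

Original 2-point DFT: [-4, -2]
Zero-padded 4-point DFT provides frequency interpolation.

DFT_4([x, 0, ...]) = [-4, -3+1i, -2, -3-1i]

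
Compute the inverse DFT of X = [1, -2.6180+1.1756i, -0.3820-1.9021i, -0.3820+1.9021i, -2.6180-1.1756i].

x[n] = (1/5) Σ(k=0 to 4) X[k] · e^(2πikn/5)

Computing each x[n]:
x[0] = -1
x[1] = 0
x[2] = 0
x[3] = 2
x[4] = 0

x = [-1, 0, 0, 2, 0]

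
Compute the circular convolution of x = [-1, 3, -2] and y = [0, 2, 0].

(x ⊛ y)[n] = Σ(m=0 to 2) x[m] · y[(n-m) mod 3]

Computing each output sample:
(x ⊛ y)[0] = -4
(x ⊛ y)[1] = -2
(x ⊛ y)[2] = 6

x ⊛ y = [-4, -2, 6]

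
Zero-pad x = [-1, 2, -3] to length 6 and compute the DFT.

Original 3-point DFT: [-2, -0.5000-4.3301i, -0.5000+4.3301i]
Zero-padded 6-point DFT provides frequency interpolation.

DFT_6([x, 0, ...]) = [-2, 1.5000+0.8660i, -0.5000-4.3301i, -6, -0.5000+4.3301i, 1.5000-0.8660i]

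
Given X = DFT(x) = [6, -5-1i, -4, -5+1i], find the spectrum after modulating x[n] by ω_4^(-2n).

Modulation property: DFT(ω_4^(-2n)·x[n]) = X[(k-2) mod 4], so circularly shift X by 2 positions.

X[k-2] = [-4, -5+1i, 6, -5-1i]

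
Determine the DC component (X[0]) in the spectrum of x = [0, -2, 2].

X[0] = Σ(n=0 to 2) x[n] · ω_3^0 = Σ x[n]
= (0) + (-2) + (2)

X[0] = 0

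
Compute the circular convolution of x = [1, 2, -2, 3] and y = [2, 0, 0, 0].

(x ⊛ y)[n] = Σ(m=0 to 3) x[m] · y[(n-m) mod 4]

Computing each output sample:
(x ⊛ y)[0] = 2
(x ⊛ y)[1] = 4
(x ⊛ y)[2] = -4
(x ⊛ y)[3] = 6

x ⊛ y = [2, 4, -4, 6]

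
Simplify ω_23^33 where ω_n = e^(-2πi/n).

Since ω_23^23 = 1, powers reduce modulo 23.
33 mod 23 = 10
So ω_23^33 = ω_23^10 = e^(-2πi·10/23)

ω_23^33 = ω_23^10 = -0.9172-0.3984i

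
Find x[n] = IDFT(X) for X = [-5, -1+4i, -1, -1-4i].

x[n] = (1/4) Σ(k=0 to 3) X[k] · e^(2πikn/4)

Computing each x[n]:
x[0] = -2
x[1] = -3
x[2] = -1
x[3] = 1

x = [-2, -3, -1, 1]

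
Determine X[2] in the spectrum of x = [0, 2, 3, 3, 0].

X[2] = Σ(n=0 to 4) x[n] · ω_5^(2n) where ω_5 = e^(-2πi/5)
= (0)·ω_5^0 + (2)·ω_5^2 + (3)·ω_5^4 + (3)·ω_5^6 + (0)·ω_5^8

X[2] = 0.2361-1.1756i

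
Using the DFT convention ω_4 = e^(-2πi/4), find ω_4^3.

ω_4^3 = e^(-2πi·3/4)
= cos(-2π·3/4) + i·sin(-2π·3/4)
= cos(-6π/4) + i·sin(-6π/4)

ω_4^3 = cos(-6π/4) + i·sin(-6π/4) = 1i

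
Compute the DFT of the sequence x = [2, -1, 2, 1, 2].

X[k] = Σ(n=0 to 4) x[n] · ω_5^(nk)
where ω_5 = e^(-2πi/5)

Computing each X[k]:
X[0] = 6
X[1] = -0.1180+2.2654i
X[2] = 2.1180+2.7144i
X[3] = 2.1180-2.7144i
X[4] = -0.1180-2.2654i

X = [6, -0.1180+2.2654i, 2.1180+2.7144i, 2.1180-2.7144i, -0.1180-2.2654i]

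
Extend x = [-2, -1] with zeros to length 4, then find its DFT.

Original 2-point DFT: [-3, -1]
Zero-padded 4-point DFT provides frequency interpolation.

DFT_4([x, 0, ...]) = [-3, -2+1i, -1, -2-1i]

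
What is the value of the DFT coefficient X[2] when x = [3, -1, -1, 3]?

X[2] = Σ(n=0 to 3) x[n] · ω_4^(2n) where ω_4 = e^(-2πi/4)
= (3)·ω_4^0 + (-1)·ω_4^2 + (-1)·ω_4^4 + (3)·ω_4^6

X[2] = 0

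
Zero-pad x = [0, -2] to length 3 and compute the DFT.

Original 2-point DFT: [-2, 2]
Zero-padded 3-point DFT provides frequency interpolation.

DFT_3([x, 0, ...]) = [-2, 1.0000+1.7321i, 1.0000-1.7321i]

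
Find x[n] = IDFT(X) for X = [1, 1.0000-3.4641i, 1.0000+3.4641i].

x[n] = (1/3) Σ(k=0 to 2) X[k] · e^(2πikn/3)

Computing each x[n]:
x[0] = 1
x[1] = 2
x[2] = -2

x = [1, 2, -2]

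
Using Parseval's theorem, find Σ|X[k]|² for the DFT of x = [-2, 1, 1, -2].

Parseval: Σ|x[n]|² = (1/N)Σ|X[k]|², so Σ|X[k]|² = N·Σ|x[n]|² = 4·10.0000

Σ|X[k]|² = N·Σ|x[n]|² = 4·10.0000 = 40.0000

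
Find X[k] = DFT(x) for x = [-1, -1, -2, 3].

X[k] = Σ(n=0 to 3) x[n] · ω_4^(nk)
where ω_4 = e^(-2πi/4)

Computing each X[k]:
X[0] = -1
X[1] = 1+4i
X[2] = -5
X[3] = 1-4i

X = [-1, 1+4i, -5, 1-4i]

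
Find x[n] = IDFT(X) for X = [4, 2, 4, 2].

x[n] = (1/4) Σ(k=0 to 3) X[k] · e^(2πikn/4)

Computing each x[n]:
x[0] = 3
x[1] = 0
x[2] = 1
x[3] = 0

x = [3, 0, 1, 0]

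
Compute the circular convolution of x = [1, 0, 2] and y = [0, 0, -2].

(x ⊛ y)[n] = Σ(m=0 to 2) x[m] · y[(n-m) mod 3]

Computing each output sample:
(x ⊛ y)[0] = 0
(x ⊛ y)[1] = -4
(x ⊛ y)[2] = -2

x ⊛ y = [0, -4, -2]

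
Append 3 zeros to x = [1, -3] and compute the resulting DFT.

Original 2-point DFT: [-2, 4]
Zero-padded 5-point DFT provides frequency interpolation.

DFT_5([x, 0, ...]) = [-2, 0.0729+2.8532i, 3.4271+1.7634i, 3.4271-1.7634i, 0.0729-2.8532i]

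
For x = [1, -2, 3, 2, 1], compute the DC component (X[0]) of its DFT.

X[0] = Σ(n=0 to 4) x[n] · ω_5^0 = Σ x[n]
= (1) + (-2) + (3) + (2) + (1)

X[0] = 5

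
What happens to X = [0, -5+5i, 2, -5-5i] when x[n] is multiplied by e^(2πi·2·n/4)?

Modulation property: DFT(ω_4^(-2n)·x[n]) = X[(k-2) mod 4], so circularly shift X by 2 positions.

X[k-2] = [2, -5-5i, 0, -5+5i]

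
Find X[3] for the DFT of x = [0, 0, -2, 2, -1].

X[3] = Σ(n=0 to 4) x[n] · ω_5^(3n) where ω_5 = e^(-2πi/5)
= (0)·ω_5^0 + (0)·ω_5^3 + (-2)·ω_5^6 + (2)·ω_5^9 + (-1)·ω_5^12

X[3] = 0.8090+4.3920i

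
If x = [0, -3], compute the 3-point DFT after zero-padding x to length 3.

Original 2-point DFT: [-3, 3]
Zero-padded 3-point DFT provides frequency interpolation.

DFT_3([x, 0, ...]) = [-3, 1.5000+2.5981i, 1.5000-2.5981i]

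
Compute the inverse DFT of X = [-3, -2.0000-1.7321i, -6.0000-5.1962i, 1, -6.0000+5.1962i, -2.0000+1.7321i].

x[n] = (1/6) Σ(k=0 to 5) X[k] · e^(2πikn/6)

Computing each x[n]:
x[0] = -3
x[1] = 2
x[2] = 0
x[3] = -2
x[4] = 2
x[5] = -2

x = [-3, 2, 0, -2, 2, -2]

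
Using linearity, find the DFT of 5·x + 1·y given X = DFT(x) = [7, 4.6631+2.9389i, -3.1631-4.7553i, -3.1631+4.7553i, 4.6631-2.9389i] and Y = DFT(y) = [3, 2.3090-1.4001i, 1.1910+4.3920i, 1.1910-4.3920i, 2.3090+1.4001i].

By linearity: DFT(5x + 1y) = 5·DFT(x) + 1·DFT(y)
= 5·[7, 4.6631+2.9389i, -3.1631-4.7553i, -3.1631+4.7553i, 4.6631-2.9389i] + 1·[3, 2.3090-1.4001i, 1.1910+4.3920i, 1.1910-4.3920i, 2.3090+1.4001i]

Computing element-wise:
Z[0] = 5·(7) + 1·(3) = 38
Z[1] = 5·(4.6631+2.9389i) + 1·(2.3090-1.4001i) = 25.6245+13.2944i
Z[2] = 5·(-3.1631-4.7553i) + 1·(1.1910+4.3920i) = -14.6245-19.3845i
Z[3] = 5·(-3.1631+4.7553i) + 1·(1.1910-4.3920i) = -14.6245+19.3845i
Z[4] = 5·(4.6631-2.9389i) + 1·(2.3090+1.4001i) = 25.6245-13.2944i

DFT(5x + 1y) = 5·X + 1·Y = [38, 25.6245+13.2944i, -14.6245-19.3845i, -14.6245+19.3845i, 25.6245-13.2944i]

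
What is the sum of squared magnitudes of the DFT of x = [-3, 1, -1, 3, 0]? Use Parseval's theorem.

Parseval: Σ|x[n]|² = (1/N)Σ|X[k]|², so Σ|X[k]|² = N·Σ|x[n]|² = 5·20.0000

Σ|X[k]|² = N·Σ|x[n]|² = 5·20.0000 = 100.0000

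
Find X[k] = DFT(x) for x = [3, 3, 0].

X[k] = Σ(n=0 to 2) x[n] · ω_3^(nk)
where ω_3 = e^(-2πi/3)

Computing each X[k]:
X[0] = 6
X[1] = 1.5000-2.5981i
X[2] = 1.5000+2.5981i

X = [6, 1.5000-2.5981i, 1.5000+2.5981i]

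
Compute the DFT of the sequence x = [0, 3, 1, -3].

X[k] = Σ(n=0 to 3) x[n] · ω_4^(nk)
where ω_4 = e^(-2πi/4)

Computing each X[k]:
X[0] = 1
X[1] = -1-6i
X[2] = 1
X[3] = -1+6i

X = [1, -1-6i, 1, -1+6i]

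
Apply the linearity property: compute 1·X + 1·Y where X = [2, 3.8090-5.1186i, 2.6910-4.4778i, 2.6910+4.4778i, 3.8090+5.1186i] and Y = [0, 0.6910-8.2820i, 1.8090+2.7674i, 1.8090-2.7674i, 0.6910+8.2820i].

By linearity: DFT(1x + 1y) = 1·DFT(x) + 1·DFT(y)
= 1·[2, 3.8090-5.1186i, 2.6910-4.4778i, 2.6910+4.4778i, 3.8090+5.1186i] + 1·[0, 0.6910-8.2820i, 1.8090+2.7674i, 1.8090-2.7674i, 0.6910+8.2820i]

Computing element-wise:
Z[0] = 1·(2) + 1·(0) = 2
Z[1] = 1·(3.8090-5.1186i) + 1·(0.6910-8.2820i) = 4.5000-13.4006i
Z[2] = 1·(2.6910-4.4778i) + 1·(1.8090+2.7674i) = 4.5000-1.7104i
Z[3] = 1·(2.6910+4.4778i) + 1·(1.8090-2.7674i) = 4.5000+1.7104i
Z[4] = 1·(3.8090+5.1186i) + 1·(0.6910+8.2820i) = 4.5000+13.4006i

DFT(1x + 1y) = 1·X + 1·Y = [2, 4.5000-13.4006i, 4.5000-1.7104i, 4.5000+1.7104i, 4.5000+13.4006i]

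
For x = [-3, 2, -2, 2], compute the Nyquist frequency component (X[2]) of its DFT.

X[2] = Σ(n=0 to 3) x[n] · ω_4^(2n) where ω_4 = e^(-2πi/4)
= (-3)·ω_4^0 + (2)·ω_4^2 + (-2)·ω_4^4 + (2)·ω_4^6

X[2] = -9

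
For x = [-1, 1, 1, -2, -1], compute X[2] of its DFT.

X[2] = Σ(n=0 to 4) x[n] · ω_5^(2n) where ω_5 = e^(-2πi/5)
= (-1)·ω_5^0 + (1)·ω_5^2 + (1)·ω_5^4 + (-2)·ω_5^6 + (-1)·ω_5^8

X[2] = -1.3090+1.6776i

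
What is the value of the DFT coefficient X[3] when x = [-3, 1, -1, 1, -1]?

X[3] = Σ(n=0 to 4) x[n] · ω_5^(3n) where ω_5 = e^(-2πi/5)
= (-3)·ω_5^0 + (1)·ω_5^3 + (-1)·ω_5^6 + (1)·ω_5^9 + (-1)·ω_5^12

X[3] = -3.0000+3.0777i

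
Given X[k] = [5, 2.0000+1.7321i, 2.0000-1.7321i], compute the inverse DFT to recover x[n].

x[n] = (1/3) Σ(k=0 to 2) X[k] · e^(2πikn/3)

Computing each x[n]:
x[0] = 3
x[1] = 0
x[2] = 2

x = [3, 0, 2]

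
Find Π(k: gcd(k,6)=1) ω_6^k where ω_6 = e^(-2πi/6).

The primitive 6th roots of unity are ω_6^k for k coprime to 6: k ∈ {1, 5}
Their product equals the constant term of the cyclotomic polynomial Φ_6(x) up to sign.
For n ≥ 3, the product of all primitive nth roots of unity is 1. (For n=1 it is 1; for n=2 it is -1.)

1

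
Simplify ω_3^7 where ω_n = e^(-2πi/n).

Since ω_3^3 = 1, powers reduce modulo 3.
7 mod 3 = 1
So ω_3^7 = ω_3^1 = e^(-2πi·1/3)

ω_3^7 = ω_3^1 = -0.5000-0.8660i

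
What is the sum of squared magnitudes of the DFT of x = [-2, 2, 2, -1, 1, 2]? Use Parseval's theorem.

Parseval: Σ|x[n]|² = (1/N)Σ|X[k]|², so Σ|X[k]|² = N·Σ|x[n]|² = 6·18.0000

Σ|X[k]|² = N·Σ|x[n]|² = 6·18.0000 = 108.0000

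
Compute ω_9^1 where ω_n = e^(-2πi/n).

ω_9^1 = e^(-2πi·1/9)
= cos(-2π·1/9) + i·sin(-2π·1/9)
= cos(-2π/9) + i·sin(-2π/9)

ω_9^1 = cos(-2π/9) + i·sin(-2π/9) = 0.7660-0.6428i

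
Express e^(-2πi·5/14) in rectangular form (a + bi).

ω_14^5 = e^(-2πi·5/14)
= cos(-2π·5/14) + i·sin(-2π·5/14)
= cos(-10π/14) + i·sin(-10π/14)

ω_14^5 = cos(-10π/14) + i·sin(-10π/14) = -0.6235-0.7818i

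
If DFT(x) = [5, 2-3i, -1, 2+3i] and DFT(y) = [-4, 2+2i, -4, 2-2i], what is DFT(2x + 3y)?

By linearity: DFT(2x + 3y) = 2·DFT(x) + 3·DFT(y)
= 2·[5, 2-3i, -1, 2+3i] + 3·[-4, 2+2i, -4, 2-2i]

Computing element-wise:
Z[0] = 2·(5) + 3·(-4) = -2
Z[1] = 2·(2-3i) + 3·(2+2i) = 10
Z[2] = 2·(-1) + 3·(-4) = -14
Z[3] = 2·(2+3i) + 3·(2-2i) = 10

DFT(2x + 3y) = 2·X + 3·Y = [-2, 10, -14, 10]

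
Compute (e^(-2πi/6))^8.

Since ω_6^6 = 1, powers reduce modulo 6.
8 mod 6 = 2
So ω_6^8 = ω_6^2 = e^(-2πi·2/6)

ω_6^8 = ω_6^2 = -0.5000-0.8660i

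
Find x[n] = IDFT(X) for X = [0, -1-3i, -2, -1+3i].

x[n] = (1/4) Σ(k=0 to 3) X[k] · e^(2πikn/4)

Computing each x[n]:
x[0] = -1
x[1] = 2
x[2] = 0
x[3] = -1

x = [-1, 2, 0, -1]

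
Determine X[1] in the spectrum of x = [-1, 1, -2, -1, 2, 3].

X[1] = Σ(n=0 to 5) x[n] · ω_6^(1n) where ω_6 = e^(-2πi/6)
= (-1)·ω_6^0 + (1)·ω_6^1 + (-2)·ω_6^2 + (-1)·ω_6^3 + (2)·ω_6^4 + (3)·ω_6^5

X[1] = 2.0000+5.1962i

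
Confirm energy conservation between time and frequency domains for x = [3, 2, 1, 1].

Time domain:
Σ|x[n]|² = |3|² + |2|² + |1|² + |1|² = 15.0000

Frequency domain:
(1/4)Σ|X[k]|² = (1/4)(|7|² + |2-1i|² + |1|² + |2+1i|²) = (1/4)·60.0000 = 15.0000

Both sides agree, confirming Parseval's theorem.

Σ|x[n]|² = (1/N)Σ|X[k]|² = 15.0000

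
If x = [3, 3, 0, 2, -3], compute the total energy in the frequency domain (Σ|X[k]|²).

Parseval: Σ|x[n]|² = (1/N)Σ|X[k]|², so Σ|X[k]|² = N·Σ|x[n]|² = 5·31.0000

Σ|X[k]|² = N·Σ|x[n]|² = 5·31.0000 = 155.0000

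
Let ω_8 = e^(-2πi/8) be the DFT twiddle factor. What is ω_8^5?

ω_8^5 = e^(-2πi·5/8)
= cos(-2π·5/8) + i·sin(-2π·5/8)
= cos(-10π/8) + i·sin(-10π/8)

ω_8^5 = cos(-10π/8) + i·sin(-10π/8) = -0.7071+0.7071i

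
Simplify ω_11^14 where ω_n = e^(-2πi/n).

Since ω_11^11 = 1, powers reduce modulo 11.
14 mod 11 = 3
So ω_11^14 = ω_11^3 = e^(-2πi·3/11)

ω_11^14 = ω_11^3 = -0.1423-0.9898i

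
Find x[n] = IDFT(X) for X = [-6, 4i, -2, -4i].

x[n] = (1/4) Σ(k=0 to 3) X[k] · e^(2πikn/4)

Computing each x[n]:
x[0] = -2
x[1] = -3
x[2] = -2
x[3] = 1

x = [-2, -3, -2, 1]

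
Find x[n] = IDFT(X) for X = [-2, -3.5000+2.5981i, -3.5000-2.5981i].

x[n] = (1/3) Σ(k=0 to 2) X[k] · e^(2πikn/3)

Computing each x[n]:
x[0] = -3
x[1] = -1
x[2] = 2

x = [-3, -1, 2]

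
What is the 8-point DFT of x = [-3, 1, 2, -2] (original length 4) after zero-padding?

Original 4-point DFT: [-2, -5-3i, 0, -5+3i]
Zero-padded 8-point DFT provides frequency interpolation.

DFT_8([x, 0, ...]) = [-2, -0.8787-1.2929i, -5-3i, -5.1213+2.7071i, 0, -5.1213-2.7071i, -5+3i, -0.8787+1.2929i]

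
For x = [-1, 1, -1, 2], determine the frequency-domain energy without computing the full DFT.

Parseval: Σ|x[n]|² = (1/N)Σ|X[k]|², so Σ|X[k]|² = N·Σ|x[n]|² = 4·7.0000

Σ|X[k]|² = N·Σ|x[n]|² = 4·7.0000 = 28.0000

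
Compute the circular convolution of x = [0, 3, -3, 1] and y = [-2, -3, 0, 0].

(x ⊛ y)[n] = Σ(m=0 to 3) x[m] · y[(n-m) mod 4]

Computing each output sample:
(x ⊛ y)[0] = -3
(x ⊛ y)[1] = -6
(x ⊛ y)[2] = -3
(x ⊛ y)[3] = 7

x ⊛ y = [-3, -6, -3, 7]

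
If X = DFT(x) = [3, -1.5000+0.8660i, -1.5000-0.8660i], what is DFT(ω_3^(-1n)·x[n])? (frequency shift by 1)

Modulation property: DFT(ω_3^(-1n)·x[n]) = X[(k-1) mod 3], so circularly shift X by 1 positions.

X[k-1] = [-1.5000-0.8660i, 3, -1.5000+0.8660i]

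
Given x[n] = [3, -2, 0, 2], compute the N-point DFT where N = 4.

X[k] = Σ(n=0 to 3) x[n] · ω_4^(nk)
where ω_4 = e^(-2πi/4)

Computing each X[k]:
X[0] = 3
X[1] = 3+4i
X[2] = 3
X[3] = 3-4i

X = [3, 3+4i, 3, 3-4i]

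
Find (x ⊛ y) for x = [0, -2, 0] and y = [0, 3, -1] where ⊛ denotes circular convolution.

(x ⊛ y)[n] = Σ(m=0 to 2) x[m] · y[(n-m) mod 3]

Computing each output sample:
(x ⊛ y)[0] = 2
(x ⊛ y)[1] = 0
(x ⊛ y)[2] = -6

x ⊛ y = [2, 0, -6]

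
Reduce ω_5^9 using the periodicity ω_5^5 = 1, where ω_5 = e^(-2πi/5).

Since ω_5^5 = 1, powers reduce modulo 5.
9 mod 5 = 4
So ω_5^9 = ω_5^4 = e^(-2πi·4/5)

ω_5^9 = ω_5^4 = 0.3090+0.9511i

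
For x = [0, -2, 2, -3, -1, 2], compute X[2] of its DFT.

X[2] = Σ(n=0 to 5) x[n] · ω_6^(2n) where ω_6 = e^(-2πi/6)
= (0)·ω_6^0 + (-2)·ω_6^2 + (2)·ω_6^4 + (-3)·ω_6^6 + (-1)·ω_6^8 + (2)·ω_6^10

X[2] = -3.5000+6.0622i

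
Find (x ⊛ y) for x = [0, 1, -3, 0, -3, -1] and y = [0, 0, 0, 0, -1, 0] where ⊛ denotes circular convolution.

(x ⊛ y)[n] = Σ(m=0 to 5) x[m] · y[(n-m) mod 6]

Computing each output sample:
(x ⊛ y)[0] = 3
(x ⊛ y)[1] = 0
(x ⊛ y)[2] = 3
(x ⊛ y)[3] = 1
(x ⊛ y)[4] = 0
(x ⊛ y)[5] = -1

x ⊛ y = [3, 0, 3, 1, 0, -1]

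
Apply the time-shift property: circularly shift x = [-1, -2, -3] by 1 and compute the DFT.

Time shift by 1: X_shifted[k] = ω_3^(1k) · X[k]
Shifted x = [-3, -1, -2]

DFT(x[n-1]) = [-6, -1.5000-0.8660i, -1.5000+0.8660i]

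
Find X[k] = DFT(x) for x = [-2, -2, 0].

X[k] = Σ(n=0 to 2) x[n] · ω_3^(nk)
where ω_3 = e^(-2πi/3)

Computing each X[k]:
X[0] = -4
X[1] = -1.0000+1.7321i
X[2] = -1.0000-1.7321i

X = [-4, -1.0000+1.7321i, -1.0000-1.7321i]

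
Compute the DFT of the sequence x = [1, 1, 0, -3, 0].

X[k] = Σ(n=0 to 4) x[n] · ω_5^(nk)
where ω_5 = e^(-2πi/5)

Computing each X[k]:
X[0] = -1
X[1] = 3.7361-2.7144i
X[2] = -0.7361+2.2654i
X[3] = -0.7361-2.2654i
X[4] = 3.7361+2.7144i

X = [-1, 3.7361-2.7144i, -0.7361+2.2654i, -0.7361-2.2654i, 3.7361+2.7144i]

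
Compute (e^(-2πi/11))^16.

Since ω_11^11 = 1, powers reduce modulo 11.
16 mod 11 = 5
So ω_11^16 = ω_11^5 = e^(-2πi·5/11)

ω_11^16 = ω_11^5 = -0.9595-0.2817i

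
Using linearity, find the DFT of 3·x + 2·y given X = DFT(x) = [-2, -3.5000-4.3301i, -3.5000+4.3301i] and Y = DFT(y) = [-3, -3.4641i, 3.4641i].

By linearity: DFT(3x + 2y) = 3·DFT(x) + 2·DFT(y)
= 3·[-2, -3.5000-4.3301i, -3.5000+4.3301i] + 2·[-3, -3.4641i, 3.4641i]

Computing element-wise:
Z[0] = 3·(-2) + 2·(-3) = -12
Z[1] = 3·(-3.5000-4.3301i) + 2·(-3.4641i) = -10.5000-19.9185i
Z[2] = 3·(-3.5000+4.3301i) + 2·(3.4641i) = -10.5000+19.9185i

DFT(3x + 2y) = 3·X + 2·Y = [-12, -10.5000-19.9185i, -10.5000+19.9185i]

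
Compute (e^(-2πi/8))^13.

Since ω_8^8 = 1, powers reduce modulo 8.
13 mod 8 = 5
So ω_8^13 = ω_8^5 = e^(-2πi·5/8)

ω_8^13 = ω_8^5 = -0.7071+0.7071i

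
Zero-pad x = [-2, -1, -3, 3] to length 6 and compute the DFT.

Original 4-point DFT: [-3, 1+4i, -7, 1-4i]
Zero-padded 6-point DFT provides frequency interpolation.

DFT_6([x, 0, ...]) = [-3, -4.0000+3.4641i, 3.0000-1.7321i, -7, 3.0000+1.7321i, -4.0000-3.4641i]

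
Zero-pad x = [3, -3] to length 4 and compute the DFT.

Original 2-point DFT: [0, 6]
Zero-padded 4-point DFT provides frequency interpolation.

DFT_4([x, 0, ...]) = [0, 3+3i, 6, 3-3i]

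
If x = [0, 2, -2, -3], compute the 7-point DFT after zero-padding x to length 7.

Original 4-point DFT: [-3, 2-5i, -1, 2+5i]
Zero-padded 7-point DFT provides frequency interpolation.

DFT_7([x, 0, ...]) = [-3, 4.3949+1.6878i, -0.5136-5.1631i, -2.3814+0.4934i, -2.3814-0.4934i, -0.5136+5.1631i, 4.3949-1.6878i]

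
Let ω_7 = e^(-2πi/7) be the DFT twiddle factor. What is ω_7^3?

ω_7^3 = e^(-2πi·3/7)
= cos(-2π·3/7) + i·sin(-2π·3/7)
= cos(-6π/7) + i·sin(-6π/7)

ω_7^3 = cos(-6π/7) + i·sin(-6π/7) = -0.9010-0.4339i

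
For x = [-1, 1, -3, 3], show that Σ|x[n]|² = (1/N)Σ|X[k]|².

Time domain:
Σ|x[n]|² = |-1|² + |1|² + |-3|² + |3|² = 20.0000

Frequency domain:
(1/4)Σ|X[k]|² = (1/4)(|0|² + |2+2i|² + |-8|² + |2-2i|²) = (1/4)·80.0000 = 20.0000

Both sides agree, confirming Parseval's theorem.

Σ|x[n]|² = (1/N)Σ|X[k]|² = 20.0000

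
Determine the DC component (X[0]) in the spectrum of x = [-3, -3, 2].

X[0] = Σ(n=0 to 2) x[n] · ω_3^0 = Σ x[n]
= (-3) + (-3) + (2)

X[0] = -4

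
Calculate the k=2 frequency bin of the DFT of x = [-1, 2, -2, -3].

X[2] = Σ(n=0 to 3) x[n] · ω_4^(2n) where ω_4 = e^(-2πi/4)
= (-1)·ω_4^0 + (2)·ω_4^2 + (-2)·ω_4^4 + (-3)·ω_4^6

X[2] = -2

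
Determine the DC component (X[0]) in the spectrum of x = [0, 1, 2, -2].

X[0] = Σ(n=0 to 3) x[n] · ω_4^0 = Σ x[n]
= (0) + (1) + (2) + (-2)

X[0] = 1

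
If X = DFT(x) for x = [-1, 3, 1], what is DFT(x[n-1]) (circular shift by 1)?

Time shift by 1: X_shifted[k] = ω_3^(1k) · X[k]
Shifted x = [1, -1, 3]

DFT(x[n-1]) = [3, 3.4641i, -3.4641i]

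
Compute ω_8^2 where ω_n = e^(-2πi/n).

ω_8^2 = e^(-2πi·2/8)
= cos(-2π·2/8) + i·sin(-2π·2/8)
= cos(-4π/8) + i·sin(-4π/8)

ω_8^2 = cos(-4π/8) + i·sin(-4π/8) = -1i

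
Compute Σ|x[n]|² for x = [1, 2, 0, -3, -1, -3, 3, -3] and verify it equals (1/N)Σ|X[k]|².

Time domain:
Σ|x[n]|² = |1|² + |2|² + |0|² + |-3|² + |-1|² + |-3|² + |3|² + |-3|² = 42.0000

Frequency domain:
(1/8)Σ|X[k]|² = (1/8)(|-4|² + |5.5355-0.5355i|² + |-3-5i|² + |-1.5355-6.5355i|² + |10|² + |-1.5355+6.5355i|² + |-3+5i|² + |5.5355+0.5355i|²) = (1/8)·336.0000 = 42.0000

Both sides agree, confirming Parseval's theorem.

Σ|x[n]|² = (1/N)Σ|X[k]|² = 42.0000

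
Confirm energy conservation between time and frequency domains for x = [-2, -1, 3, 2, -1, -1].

Time domain:
Σ|x[n]|² = |-2|² + |-1|² + |3|² + |2|² + |-1|² + |-1|² = 20.0000

Frequency domain:
(1/6)Σ|X[k]|² = (1/6)(|0|² + |-6.0000-3.4641i|² + |3.4641i|² + |0|² + |-3.4641i|² + |-6.0000+3.4641i|²) = (1/6)·120.0000 = 20.0000

Both sides agree, confirming Parseval's theorem.

Σ|x[n]|² = (1/N)Σ|X[k]|² = 20.0000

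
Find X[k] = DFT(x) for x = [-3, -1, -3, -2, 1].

X[k] = Σ(n=0 to 4) x[n] · ω_5^(nk)
where ω_5 = e^(-2πi/5)

Computing each X[k]:
X[0] = -8
X[1] = 1.0451+2.4899i
X[2] = -4.5451+0.2245i
X[3] = -4.5451-0.2245i
X[4] = 1.0451-2.4899i

X = [-8, 1.0451+2.4899i, -4.5451+0.2245i, -4.5451-0.2245i, 1.0451-2.4899i]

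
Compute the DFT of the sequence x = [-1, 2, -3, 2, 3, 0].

X[k] = Σ(n=0 to 5) x[n] · ω_6^(nk)
where ω_6 = e^(-2πi/6)

Computing each X[k]:
X[0] = 3
X[1] = -2.0000+3.4641i
X[2] = -6.9282i
X[3] = -5
X[4] = 6.9282i
X[5] = -2.0000-3.4641i

X = [3, -2.0000+3.4641i, -6.9282i, -5, 6.9282i, -2.0000-3.4641i]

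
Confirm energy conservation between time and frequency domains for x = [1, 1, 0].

Time domain:
Σ|x[n]|² = |1|² + |1|² + |0|² = 2.0000

Frequency domain:
(1/3)Σ|X[k]|² = (1/3)(|2|² + |0.5000-0.8660i|² + |0.5000+0.8660i|²) = (1/3)·6.0000 = 2.0000

Both sides agree, confirming Parseval's theorem.

Σ|x[n]|² = (1/N)Σ|X[k]|² = 2.0000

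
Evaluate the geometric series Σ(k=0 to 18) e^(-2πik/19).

Sum of all nth roots of unity equals 0 for n > 1 (geometric series with r ≠ 1).

0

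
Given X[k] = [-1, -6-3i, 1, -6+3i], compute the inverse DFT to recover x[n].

x[n] = (1/4) Σ(k=0 to 3) X[k] · e^(2πikn/4)

Computing each x[n]:
x[0] = -3
x[1] = 1
x[2] = 3
x[3] = -2

x = [-3, 1, 3, -2]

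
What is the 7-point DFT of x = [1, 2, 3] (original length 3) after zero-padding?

Original 3-point DFT: [6, -1.5000+0.8660i, -1.5000-0.8660i]
Zero-padded 7-point DFT provides frequency interpolation.

DFT_7([x, 0, ...]) = [6, 1.5794-4.4884i, -2.1479-0.6482i, 1.0685+1.4777i, 1.0685-1.4777i, -2.1479+0.6482i, 1.5794+4.4884i]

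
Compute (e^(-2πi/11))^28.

Since ω_11^11 = 1, powers reduce modulo 11.
28 mod 11 = 6
So ω_11^28 = ω_11^6 = e^(-2πi·6/11)

ω_11^28 = ω_11^6 = -0.9595+0.2817i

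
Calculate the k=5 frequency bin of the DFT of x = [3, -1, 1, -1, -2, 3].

X[5] = Σ(n=0 to 5) x[n] · ω_6^(5n) where ω_6 = e^(-2πi/6)
= (3)·ω_6^0 + (-1)·ω_6^5 + (1)·ω_6^10 + (-1)·ω_6^15 + (-2)·ω_6^20 + (3)·ω_6^25

X[5] = 5.5000-0.8660i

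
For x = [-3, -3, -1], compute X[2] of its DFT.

X[2] = Σ(n=0 to 2) x[n] · ω_3^(2n) where ω_3 = e^(-2πi/3)
= (-3)·ω_3^0 + (-3)·ω_3^2 + (-1)·ω_3^4

X[2] = -1.0000-1.7321i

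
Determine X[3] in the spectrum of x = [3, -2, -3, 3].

X[3] = Σ(n=0 to 3) x[n] · ω_4^(3n) where ω_4 = e^(-2πi/4)
= (3)·ω_4^0 + (-2)·ω_4^3 + (-3)·ω_4^6 + (3)·ω_4^9

X[3] = 6-5i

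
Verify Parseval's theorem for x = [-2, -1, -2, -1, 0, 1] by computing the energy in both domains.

Time domain:
Σ|x[n]|² = |-2|² + |-1|² + |-2|² + |-1|² + |0|² + |1|² = 11.0000

Frequency domain:
(1/6)Σ|X[k]|² = (1/6)(|-5|² + |3.4641i|² + |-2|² + |-3|² + |-2|² + |-3.4641i|²) = (1/6)·66.0000 = 11.0000

Both sides agree, confirming Parseval's theorem.

Σ|x[n]|² = (1/N)Σ|X[k]|² = 11.0000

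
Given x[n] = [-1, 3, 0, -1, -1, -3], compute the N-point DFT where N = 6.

X[k] = Σ(n=0 to 5) x[n] · ω_6^(nk)
where ω_6 = e^(-2πi/6)

Computing each X[k]:
X[0] = -3
X[1] = 0.5000-6.0622i
X[2] = -1.5000-4.3301i
X[3] = -1
X[4] = -1.5000+4.3301i
X[5] = 0.5000+6.0622i

X = [-3, 0.5000-6.0622i, -1.5000-4.3301i, -1, -1.5000+4.3301i, 0.5000+6.0622i]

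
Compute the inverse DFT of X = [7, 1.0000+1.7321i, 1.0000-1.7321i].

x[n] = (1/3) Σ(k=0 to 2) X[k] · e^(2πikn/3)

Computing each x[n]:
x[0] = 3
x[1] = 1
x[2] = 3

x = [3, 1, 3]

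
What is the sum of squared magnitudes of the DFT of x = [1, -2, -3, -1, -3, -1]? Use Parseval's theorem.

Parseval: Σ|x[n]|² = (1/N)Σ|X[k]|², so Σ|X[k]|² = N·Σ|x[n]|² = 6·25.0000

Σ|X[k]|² = N·Σ|x[n]|² = 6·25.0000 = 150.0000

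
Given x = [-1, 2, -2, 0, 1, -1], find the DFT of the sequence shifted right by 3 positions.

Time shift by 3: X_shifted[k] = ω_6^(3k) · X[k]
Shifted x = [0, 1, -1, -1, 2, -2]

DFT(x[n-3]) = [-1, 0, -1.0000-5.1962i, 3, -1.0000+5.1962i, 0]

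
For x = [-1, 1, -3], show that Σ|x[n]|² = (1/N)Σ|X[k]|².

Time domain:
Σ|x[n]|² = |-1|² + |1|² + |-3|² = 11.0000

Frequency domain:
(1/3)Σ|X[k]|² = (1/3)(|-3|² + |-3.4641i|² + |3.4641i|²) = (1/3)·33.0000 = 11.0000

Both sides agree, confirming Parseval's theorem.

Σ|x[n]|² = (1/N)Σ|X[k]|² = 11.0000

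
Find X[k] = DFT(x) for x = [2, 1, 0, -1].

X[k] = Σ(n=0 to 3) x[n] · ω_4^(nk)
where ω_4 = e^(-2πi/4)

Computing each X[k]:
X[0] = 2
X[1] = 2-2i
X[2] = 2
X[3] = 2+2i

X = [2, 2-2i, 2, 2+2i]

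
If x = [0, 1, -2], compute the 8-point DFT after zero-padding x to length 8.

Original 3-point DFT: [-1, 0.5000-2.5981i, 0.5000+2.5981i]
Zero-padded 8-point DFT provides frequency interpolation.

DFT_8([x, 0, ...]) = [-1, 0.7071+1.2929i, 2-1i, -0.7071-2.7071i, -3, -0.7071+2.7071i, 2+1i, 0.7071-1.2929i]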